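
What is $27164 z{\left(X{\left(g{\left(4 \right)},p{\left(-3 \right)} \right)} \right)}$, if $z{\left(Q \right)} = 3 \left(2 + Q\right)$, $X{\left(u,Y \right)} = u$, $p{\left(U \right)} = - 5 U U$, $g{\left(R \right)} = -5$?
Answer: $-244476$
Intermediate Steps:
$p{\left(U \right)} = - 5 U^{2}$
$z{\left(Q \right)} = 6 + 3 Q$
$27164 z{\left(X{\left(g{\left(4 \right)},p{\left(-3 \right)} \right)} \right)} = 27164 \left(6 + 3 \left(-5\right)\right) = 27164 \left(6 - 15\right) = 27164 \left(-9\right) = -244476$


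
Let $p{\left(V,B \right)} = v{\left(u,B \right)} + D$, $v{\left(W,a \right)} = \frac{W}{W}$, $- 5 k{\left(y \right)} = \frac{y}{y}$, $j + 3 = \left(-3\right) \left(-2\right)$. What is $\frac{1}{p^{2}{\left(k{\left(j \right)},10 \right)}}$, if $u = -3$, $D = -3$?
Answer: $\frac{1}{4} \approx 0.25$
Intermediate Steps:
$j = 3$ ($j = -3 - -6 = -3 + 6 = 3$)
$k{\left(y \right)} = - \frac{1}{5}$ ($k{\left(y \right)} = - \frac{y \frac{1}{y}}{5} = \left(- \frac{1}{5}\right) 1 = - \frac{1}{5}$)
$v{\left(W,a \right)} = 1$
$p{\left(V,B \right)} = -2$ ($p{\left(V,B \right)} = 1 - 3 = -2$)
$\frac{1}{p^{2}{\left(k{\left(j \right)},10 \right)}} = \frac{1}{\left(-2\right)^{2}} = \frac{1}{4}$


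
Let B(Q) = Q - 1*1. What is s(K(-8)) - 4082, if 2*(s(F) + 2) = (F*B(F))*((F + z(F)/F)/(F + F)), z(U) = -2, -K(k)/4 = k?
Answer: -245535/64 ≈ -3836.5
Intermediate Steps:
K(k) = -4*k
B(Q) = -1 + Q (B(Q) = Q - 1 = -1 + Q)
s(F) = -2 + (-1 + F)*(F - 2/F)/4 (s(F) = -2 + ((F*(-1 + F))*((F - 2/F)/(F + F)))/2 = -2 + ((F*(-1 + F))*((F - 2/F)/((2*F))))/2 = -2 + ((F*(-1 + F))*((F - 2/F)*(1/(2*F))))/2 = -2 + ((F*(-1 + F))*((F - 2/F)/(2*F)))/2 = -2 + ((-1 + F)*(F - 2/F)/2)/2 = -2 + (-1 + F)*(F - 2/F)/4)
s(K(-8)) - 4082 = (2 + (-4*(-8))³ - (-4*(-8))² - (-40)*(-8))/(4*((-4*(-8)))) - 4082 = (¼)*(2 + 32³ - 1*32² - 10*32)/32 - 4082 = (¼)*(1/32)*(2 + 32768 - 1*1024 - 320) - 4082 = (¼)*(1/32)*(2 + 32768 - 1024 - 320) - 4082 = (¼)*(1/32)*31426 - 4082 = 15713/64 - 4082 = -245535/64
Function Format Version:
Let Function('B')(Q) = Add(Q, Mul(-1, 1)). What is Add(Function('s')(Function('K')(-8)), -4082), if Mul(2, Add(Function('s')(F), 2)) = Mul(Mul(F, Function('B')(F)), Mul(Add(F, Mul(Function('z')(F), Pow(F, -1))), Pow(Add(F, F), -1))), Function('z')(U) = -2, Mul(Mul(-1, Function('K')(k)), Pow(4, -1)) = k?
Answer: Rational(-245535, 64) ≈ -3836.5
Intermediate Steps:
Function('K')(k) = Mul(-4, k)
Function('B')(Q) = Add(-1, Q) (Function('B')(Q) = Add(Q, -1) = Add(-1, Q))
Function('s')(F) = Add(-2, Mul(Rational(1, 4), Add(-1, F), Add(F, Mul(-2, Pow(F, -1))))) (Function('s')(F) = Add(-2, Mul(Rational(1, 2), Mul(Mul(F, Add(-1, F)), Mul(Add(F, Mul(-2, Pow(F, -1))), Pow(Add(F, F), -1))))) = Add(-2, Mul(Rational(1, 2), Mul(Mul(F, Add(-1, F)), Mul(Add(F, Mul(-2, Pow(F, -1))), Pow(Mul(2, F), -1))))) = Add(-2, Mul(Rational(1, 2), Mul(Mul(F, Add(-1, F)), Mul(Add(F, Mul(-2, Pow(F, -1))), Mul(Rational(1, 2), Pow(F, -1)))))) = Add(-2, Mul(Rational(1, 2), Mul(Mul(F, Add(-1, F)), Mul(Rational(1, 2), Pow(F, -1), Add(F, Mul(-2, Pow(F, -1))))))) = Add(-2, Mul(Rational(1, 2), Mul(Rational(1, 2), Add(-1, F), Add(F, Mul(-2, Pow(F, -1)))))) = Add(-2, Mul(Rational(1, 4), Add(-1, F), Add(F, Mul(-2, Pow(F, -1))))))
Add(Function('s')(Function('K')(-8)), -4082) = Add(Mul(Rational(1, 4), Pow(Mul(-4, -8), -1), Add(2, Pow(Mul(-4, -8), 3), Mul(-1, Pow(Mul(-4, -8), 2)), Mul(-10, Mul(-4, -8)))), -4082) = Add(Mul(Rational(1, 4), Pow(32, -1), Add(2, Pow(32, 3), Mul(-1, Pow(32, 2)), Mul(-10, 32))), -4082) = Add(Mul(Rational(1, 4), Rational(1, 32), Add(2, 32768, Mul(-1, 1024), -320)), -4082) = Add(Mul(Rational(1, 4), Rational(1, 32), Add(2, 32768, -1024, -320)), -4082) = Add(Mul(Rational(1, 4), Rational(1, 32), 31426), -4082) = Add(Rational(15713, 64), -4082) = Rational(-245535, 64)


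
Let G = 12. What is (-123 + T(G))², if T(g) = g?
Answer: 12321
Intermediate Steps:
(-123 + T(G))² = (-123 + 12)² = (-111)² = 12321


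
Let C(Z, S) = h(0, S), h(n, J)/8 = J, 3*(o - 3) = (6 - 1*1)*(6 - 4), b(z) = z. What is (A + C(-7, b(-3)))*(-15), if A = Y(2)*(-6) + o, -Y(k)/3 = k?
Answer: -275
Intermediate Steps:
o = 19/3 (o = 3 + ((6 - 1*1)*(6 - 4))/3 = 3 + ((6 - 1)*2)/3 = 3 + (5*2)/3 = 3 + (⅓)*10 = 3 + 10/3 = 19/3 ≈ 6.3333)
Y(k) = -3*k
h(n, J) = 8*J
C(Z, S) = 8*S
A = 127/3 (A = -3*2*(-6) + 19/3 = -6*(-6) + 19/3 = 36 + 19/3 = 127/3 ≈ 42.333)
(A + C(-7, b(-3)))*(-15) = (127/3 + 8*(-3))*(-15) = (127/3 - 24)*(-15) = (55/3)*(-15) = -275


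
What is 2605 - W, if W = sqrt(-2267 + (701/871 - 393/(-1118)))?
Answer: 2605 - 3*I*sqrt(1412604688690)/74906 ≈ 2605.0 - 47.601*I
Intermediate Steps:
W = 3*I*sqrt(1412604688690)/74906 (W = sqrt(-2267 + (701*(1/871) - 393*(-1/1118))) = sqrt(-2267 + (701/871 + 393/1118)) = sqrt(-2267 + 86617/74906) = sqrt(-169725285/74906) = 3*I*sqrt(1412604688690)/74906 ≈ 47.601*I)
2605 - W = 2605 - 3*I*sqrt(1412604688690)/74906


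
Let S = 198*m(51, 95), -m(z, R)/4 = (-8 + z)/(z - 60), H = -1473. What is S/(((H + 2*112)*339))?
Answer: -3784/423411 ≈ -0.0089369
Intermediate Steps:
m(z, R) = -4*(-8 + z)/(-60 + z) (m(z, R) = -4*(-8 + z)/(z - 60) = -4*(-8 + z)/(-60 + z))
S = 3784 (S = 198*(4*(8 - 1*51)/(-60 + 51)) = 198*(4*(8 - 51)/(-9)) = 198*(4*(-⅑)*(-43)) = 198*(172/9) = 3784)
S/(((H + 2*112)*339)) = 3784/(((-1473 + 2*112)*339)) = 3784/(((-1473 + 224)*339)) = 3784/((-1249*339)) = 3784/(-423411) = 3784*(-1/423411) = -3784/423411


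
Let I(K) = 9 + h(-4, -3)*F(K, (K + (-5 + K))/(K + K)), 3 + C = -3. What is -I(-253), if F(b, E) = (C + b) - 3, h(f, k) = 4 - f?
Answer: 2087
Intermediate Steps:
C = -6 (C = -3 - 3 = -6)
F(b, E) = -9 + b (F(b, E) = (-6 + b) - 3 = -9 + b)
I(K) = -63 + 8*K (I(K) = 9 + (4 - 1*(-4))*(-9 + K) = 9 + (4 + 4)*(-9 + K) = 9 + 8*(-9 + K) = 9 + (-72 + 8*K) = -63 + 8*K)
-I(-253) = -(-63 + 8*(-253)) = -(-63 - 2024) = -1*(-2087) = 2087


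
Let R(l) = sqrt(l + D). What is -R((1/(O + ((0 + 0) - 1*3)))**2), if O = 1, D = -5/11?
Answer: -3*I*sqrt(11)/22 ≈ -0.45227*I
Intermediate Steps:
D = -5/11 (D = -5*1/11 = -5/11 ≈ -0.45455)
R(l) = sqrt(-5/11 + l) (R(l) = sqrt(l - 5/11) = sqrt(-5/11 + l))
-R((1/(O + ((0 + 0) - 1*3)))**2) = -sqrt(-55 + 121*(1/(1 + ((0 + 0) - 1*3)))**2)/11 = -sqrt(-55 + 121*(1/(1 + (0 - 3)))**2)/11 = -sqrt(-55 + 121*(1/(1 - 3))**2)/11 = -sqrt(-55 + 121*(1/(-2))**2)/11 = -sqrt(-55 + 121*(-1/2)**2)/11 = -sqrt(-55 + 121*(1/4))/11 = -sqrt(-55 + 121/4)/11 = -sqrt(-99/4)/11 = -3*I*sqrt(11)/2/11 = -3*I*sqrt(11)/22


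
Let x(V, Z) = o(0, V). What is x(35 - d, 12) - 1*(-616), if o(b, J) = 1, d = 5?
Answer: 617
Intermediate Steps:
x(V, Z) = 1
x(35 - d, 12) - 1*(-616) = 1 - 1*(-616) = 1 + 616 = 617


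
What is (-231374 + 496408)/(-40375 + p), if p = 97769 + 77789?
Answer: 265034/135183 ≈ 1.9606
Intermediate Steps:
p = 175558
(-231374 + 496408)/(-40375 + p) = (-231374 + 496408)/(-40375 + 175558) = 265034/135183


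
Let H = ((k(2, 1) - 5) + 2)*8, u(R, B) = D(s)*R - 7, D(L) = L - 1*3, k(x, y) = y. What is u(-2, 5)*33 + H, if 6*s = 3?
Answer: -82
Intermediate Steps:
s = ½ (s = (⅙)*3 = ½ ≈ 0.50000)
D(L) = -3 + L (D(L) = L - 3 = -3 + L)
u(R, B) = -7 - 5*R/2 (u(R, B) = (-3 + ½)*R - 7 = -5*R/2 - 7 = -7 - 5*R/2)
H = -16 (H = ((1 - 5) + 2)*8 = (-4 + 2)*8 = -2*8 = -16)
u(-2, 5)*33 + H = (-7 - 5/2*(-2))*33 - 16 = (-7 + 5)*33 - 16 = -2*33 - 16 = -66 - 16 = -82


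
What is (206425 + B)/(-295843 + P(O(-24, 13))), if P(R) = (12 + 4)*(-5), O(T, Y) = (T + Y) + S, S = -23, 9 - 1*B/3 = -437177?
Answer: -1517983/295923 ≈ -5.1297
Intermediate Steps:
B = 1311558 (B = 27 - 3*(-437177) = 27 + 1311531 = 1311558)
O(T, Y) = -23 + T + Y (O(T, Y) = (T + Y) - 23 = -23 + T + Y)
P(R) = -80 (P(R) = 16*(-5) = -80)
(206425 + B)/(-295843 + P(O(-24, 13))) = (206425 + 1311558)/(-295843 - 80) = 1517983/(-295923) = 1517983*(-1/295923) = -1517983/295923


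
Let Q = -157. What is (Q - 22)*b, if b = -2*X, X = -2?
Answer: -716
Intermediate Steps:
b = 4 (b = -2*(-2) = 4)
(Q - 22)*b = (-157 - 22)*4 = -179*4 = -716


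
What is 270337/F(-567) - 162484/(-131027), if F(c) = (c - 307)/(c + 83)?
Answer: 8572060961466/57258799 ≈ 1.4971e+5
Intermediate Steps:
F(c) = (-307 + c)/(83 + c)
270337/F(-567) - 162484/(-131027) = 270337/(((-307 - 567)/(83 - 567))) - 162484/(-131027) = 270337/((-874/(-484))) - 162484*(-1/131027) = 270337/((-1/484*(-874))) + 162484/131027 = 270337/(437/242) + 162484/131027 = 270337*(242/437) + 162484/131027 = 65421554/437 + 162484/131027 = 8572060961466/57258799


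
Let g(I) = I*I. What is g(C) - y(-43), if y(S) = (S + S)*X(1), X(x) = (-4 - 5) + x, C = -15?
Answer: -463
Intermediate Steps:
X(x) = -9 + x
g(I) = I²
y(S) = -16*S (y(S) = (S + S)*(-9 + 1) = (2*S)*(-8) = -16*S)
g(C) - y(-43) = (-15)² - (-16)*(-43) = 225 - 1*688 = 225 - 688 = -463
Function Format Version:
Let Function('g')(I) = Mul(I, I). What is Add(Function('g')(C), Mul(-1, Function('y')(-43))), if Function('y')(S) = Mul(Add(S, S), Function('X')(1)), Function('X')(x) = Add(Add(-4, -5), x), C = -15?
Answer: -463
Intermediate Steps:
Function('X')(x) = Add(-9, x)
Function('g')(I) = Pow(I, 2)
Function('y')(S) = Mul(-16, S) (Function('y')(S) = Mul(Add(S, S), Add(-9, 1)) = Mul(Mul(2, S), -8) = Mul(-16, S))
Add(Function('g')(C), Mul(-1, Function('y')(-43))) = Add(Pow(-15, 2), Mul(-1, Mul(-16, -43))) = Add(225, Mul(-1, 688)) = Add(225, -688) = -463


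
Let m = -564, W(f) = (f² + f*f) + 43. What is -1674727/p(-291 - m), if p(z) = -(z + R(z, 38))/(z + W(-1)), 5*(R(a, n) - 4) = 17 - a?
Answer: 2662815930/1129 ≈ 2.3586e+6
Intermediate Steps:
R(a, n) = 37/5 - a/5 (R(a, n) = 4 + (17 - a)/5 = 4 + (17/5 - a/5) = 37/5 - a/5)
W(f) = 43 + 2*f² (W(f) = (f² + f²) + 43 = 2*f² + 43 = 43 + 2*f²)
p(z) = -(37/5 + 4*z/5)/(45 + z) (p(z) = -(z + (37/5 - z/5))/(z + (43 + 2*(-1)²)) = -(37/5 + 4*z/5)/(z + (43 + 2*1)) = -(37/5 + 4*z/5)/(z + (43 + 2)) = -(37/5 + 4*z/5)/(z + 45) = -(37/5 + 4*z/5)/(45 + z))
-1674727/p(-291 - m) = -1674727*5*(45 + (-291 - 1*(-564)))/(-37 - 4*(-291 - 1*(-564))) = -1674727*5*(45 + (-291 + 564))/(-37 - 4*(-291 + 564)) = -1674727*5*(45 + 273)/(-37 - 4*273) = -1674727*1590/(-37 - 1092) = -1674727/((⅕)*(1/318)*(-1129)) = -1674727/(-1129/1590) = -1674727*(-1590/1129) = 2662815930/1129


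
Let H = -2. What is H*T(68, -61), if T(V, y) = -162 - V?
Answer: 460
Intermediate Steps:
H*T(68, -61) = -2*(-162 - 1*68) = -2*(-162 - 68) = -2*(-230) = 460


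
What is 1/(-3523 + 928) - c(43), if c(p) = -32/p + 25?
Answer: -2706628/111585 ≈ -24.256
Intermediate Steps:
c(p) = 25 - 32/p
1/(-3523 + 928) - c(43) = 1/(-3523 + 928) - (25 - 32/43) = 1/(-2595) - (25 - 32*1/43) = -1/2595 - (25 - 32/43) = -1/2595 - 1*1043/43 = -1/2595 - 1043/43 = -2706628/111585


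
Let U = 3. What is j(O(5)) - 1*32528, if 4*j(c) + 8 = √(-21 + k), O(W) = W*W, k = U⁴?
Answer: -32530 + √15/2 ≈ -32528.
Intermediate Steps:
k = 81 (k = 3⁴ = 81)
O(W) = W²
j(c) = -2 + √15/2 (j(c) = -2 + √(-21 + 81)/4 = -2 + √60/4 = -2 + (2*√15)/4 = -2 + √15/2)
j(O(5)) - 1*32528 = (-2 + √15/2) - 1*32528 = (-2 + √15/2) - 32528 = -32530 + √15/2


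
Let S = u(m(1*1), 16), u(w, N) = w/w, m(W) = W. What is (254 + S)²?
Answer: 65025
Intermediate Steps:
u(w, N) = 1
S = 1
(254 + S)² = (254 + 1)² = 255² = 65025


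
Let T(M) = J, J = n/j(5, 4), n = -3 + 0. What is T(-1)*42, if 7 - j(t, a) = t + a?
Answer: 63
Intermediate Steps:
j(t, a) = 7 - a - t (j(t, a) = 7 - (t + a) = 7 - (a + t) = 7 + (-a - t) = 7 - a - t)
n = -3
J = 3/2 (J = -3/(7 - 1*4 - 1*5) = -3/(7 - 4 - 5) = -3/(-2) = -3*(-1/2) = 3/2 ≈ 1.5000)
T(M) = 3/2
T(-1)*42 = (3/2)*42 = 63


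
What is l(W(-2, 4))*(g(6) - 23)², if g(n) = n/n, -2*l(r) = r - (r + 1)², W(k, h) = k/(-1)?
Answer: 1694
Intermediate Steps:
W(k, h) = -k (W(k, h) = k*(-1) = -k)
l(r) = (1 + r)²/2 - r/2 (l(r) = -(r - (r + 1)²)/2 = -(r - (1 + r)²)/2 = (1 + r)²/2 - r/2)
g(n) = 1
l(W(-2, 4))*(g(6) - 23)² = ((1 - 1*(-2))²/2 - (-1)*(-2)/2)*(1 - 23)² = ((1 + 2)²/2 - ½*2)*(-22)² = ((½)*3² - 1)*484 = ((½)*9 - 1)*484 = (9/2 - 1)*484 = (7/2)*484 = 1694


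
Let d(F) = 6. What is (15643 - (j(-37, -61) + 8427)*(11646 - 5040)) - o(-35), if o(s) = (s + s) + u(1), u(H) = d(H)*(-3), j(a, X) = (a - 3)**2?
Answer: -66222631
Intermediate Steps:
j(a, X) = (-3 + a)**2
u(H) = -18 (u(H) = 6*(-3) = -18)
o(s) = -18 + 2*s (o(s) = (s + s) - 18 = 2*s - 18 = -18 + 2*s)
(15643 - (j(-37, -61) + 8427)*(11646 - 5040)) - o(-35) = (15643 - ((-3 - 37)**2 + 8427)*(11646 - 5040)) - (-18 + 2*(-35)) = (15643 - ((-40)**2 + 8427)*6606) - (-18 - 70) = (15643 - (1600 + 8427)*6606) - 1*(-88) = (15643 - 10027*6606) + 88 = (15643 - 1*66238362) + 88 = (15643 - 66238362) + 88 = -66222719 + 88 = -66222631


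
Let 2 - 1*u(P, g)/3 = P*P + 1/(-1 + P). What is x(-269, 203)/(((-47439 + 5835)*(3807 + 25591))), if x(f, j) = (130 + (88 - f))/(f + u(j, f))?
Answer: 49187/15304197163524468 ≈ 3.2140e-12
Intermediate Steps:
u(P, g) = 6 - 3*P² - 3/(-1 + P) (u(P, g) = 6 - 3*(P*P + 1/(-1 + P)) = 6 - 3*(P² + 1/(-1 + P)) = 6 + (-3*P² - 3/(-1 + P)) = 6 - 3*P² - 3/(-1 + P))
x(f, j) = (218 - f)/(f + 3*(-3 + j² - j³ + 2*j)/(-1 + j)) (x(f, j) = (130 + (88 - f))/(f + 3*(-3 + j² - j³ + 2*j)/(-1 + j)) = (218 - f)/(f + 3*(-3 + j² - j³ + 2*j)/(-1 + j)))
x(-269, 203)/(((-47439 + 5835)*(3807 + 25591))) = (-(-1 + 203)*(-218 - 269)/(-9 - 3*203³ + 3*203² + 6*203 - 269*(-1 + 203)))/(((-47439 + 5835)*(3807 + 25591))) = (-1*202*(-487)/(-9 - 3*8365427 + 3*41209 + 1218 - 269*202))/((-41604*29398)) = -1*202*(-487)/(-9 - 25096281 + 123627 + 1218 - 54338)/(-1223074392) = -1*202*(-487)/(-25025783)*(-1/1223074392) = -1*(-1/25025783)*202*(-487)*(-1/1223074392) = -98374/25025783*(-1/1223074392) = 49187/15304197163524468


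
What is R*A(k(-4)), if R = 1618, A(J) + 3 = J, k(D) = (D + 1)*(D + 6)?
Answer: -14562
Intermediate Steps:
k(D) = (1 + D)*(6 + D)
A(J) = -3 + J
R*A(k(-4)) = 1618*(-3 + (6 + (-4)² + 7*(-4))) = 1618*(-3 + (6 + 16 - 28)) = 1618*(-3 - 6) = 1618*(-9) = -14562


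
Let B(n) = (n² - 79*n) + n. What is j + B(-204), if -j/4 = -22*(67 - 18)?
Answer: 61840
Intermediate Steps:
B(n) = n² - 78*n
j = 4312 (j = -(-88)*(67 - 18) = -(-88)*49 = -4*(-1078) = 4312)
j + B(-204) = 4312 - 204*(-78 - 204) = 4312 - 204*(-282) = 4312 + 57528 = 61840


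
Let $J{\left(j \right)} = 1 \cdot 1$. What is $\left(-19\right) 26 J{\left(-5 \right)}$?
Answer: $-494$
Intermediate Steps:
$J{\left(j \right)} = 1$
$\left(-19\right) 26 J{\left(-5 \right)} = \left(-19\right) 26 \cdot 1 = \left(-494\right) 1 = -494$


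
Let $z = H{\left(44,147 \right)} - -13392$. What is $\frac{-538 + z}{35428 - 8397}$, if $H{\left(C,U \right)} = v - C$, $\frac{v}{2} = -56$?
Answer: $\frac{12698}{27031} \approx 0.46976$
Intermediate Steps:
$v = -112$ ($v = 2 \left(-56\right) = -112$)
$H{\left(C,U \right)} = -112 - C$
$z = 13236$ ($z = \left(-112 - 44\right) - -13392 = \left(-112 - 44\right) + 13392 = -156 + 13392 = 13236$)
$\frac{-538 + z}{35428 - 8397} = \frac{-538 + 13236}{35428 - 8397} = \frac{12698}{27031}$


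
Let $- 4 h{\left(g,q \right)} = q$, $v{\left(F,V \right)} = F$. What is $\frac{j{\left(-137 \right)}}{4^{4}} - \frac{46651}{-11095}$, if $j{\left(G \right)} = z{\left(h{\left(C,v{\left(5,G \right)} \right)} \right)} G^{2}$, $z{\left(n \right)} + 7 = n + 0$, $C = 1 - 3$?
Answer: $- \frac{6824217191}{11361280} \approx -600.66$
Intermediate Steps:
$C = -2$ ($C = 1 - 3 = -2$)
$h{\left(g,q \right)} = - \frac{q}{4}$
$z{\left(n \right)} = -7 + n$ ($z{\left(n \right)} = -7 + \left(n + 0\right) = -7 + n$)
$j{\left(G \right)} = - \frac{33 G^{2}}{4}$ ($j{\left(G \right)} = \left(-7 - \frac{5}{4}\right) G^{2} = - \frac{33 G^{2}}{4}$)
$\frac{j{\left(-137 \right)}}{4^{4}} - \frac{46651}{-11095} = \frac{\left(- \frac{33}{4}\right) \left(-137\right)^{2}}{4^{4}} - \frac{46651}{-11095} = \frac{\left(- \frac{33}{4}\right) 18769}{256} - - \frac{46651}{11095} = \left(- \frac{619377}{4}\right) \frac{1}{256} + \frac{46651}{11095} = - \frac{619377}{1024} + \frac{46651}{11095} = - \frac{6824217191}{11361280}$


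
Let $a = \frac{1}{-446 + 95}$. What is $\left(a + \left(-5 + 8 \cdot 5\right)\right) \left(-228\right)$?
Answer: $- \frac{933584}{117} \approx -7979.4$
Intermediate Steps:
$a = - \frac{1}{351}$ ($a = \frac{1}{-351} = - \frac{1}{351} \approx -0.002849$)
$\left(a + \left(-5 + 8 \cdot 5\right)\right) \left(-228\right) = \left(- \frac{1}{351} + \left(-5 + 8 \cdot 5\right)\right) \left(-228\right) = \left(- \frac{1}{351} + \left(-5 + 40\right)\right) \left(-228\right) = \left(- \frac{1}{351} + 35\right) \left(-228\right) = \frac{12284}{351} \left(-228\right) = - \frac{933584}{117}$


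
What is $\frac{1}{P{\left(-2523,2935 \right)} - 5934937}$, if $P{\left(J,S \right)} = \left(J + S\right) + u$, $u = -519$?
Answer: $- \frac{1}{5935044} \approx -1.6849 \cdot 10^{-7}$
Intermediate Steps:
$P{\left(J,S \right)} = -519 + J + S$ ($P{\left(J,S \right)} = \left(J + S\right) - 519 = -519 + J + S$)
$\frac{1}{P{\left(-2523,2935 \right)} - 5934937} = \frac{1}{\left(-519 - 2523 + 2935\right) - 5934937} = \frac{1}{-107 - 5934937} = \frac{1}{-5935044} = - \frac{1}{5935044}$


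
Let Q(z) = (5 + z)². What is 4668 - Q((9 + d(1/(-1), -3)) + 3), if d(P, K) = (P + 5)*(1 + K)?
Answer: 4587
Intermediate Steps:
d(P, K) = (1 + K)*(5 + P) (d(P, K) = (5 + P)*(1 + K) = (1 + K)*(5 + P))
4668 - Q((9 + d(1/(-1), -3)) + 3) = 4668 - (5 + ((9 + (5 + 1/(-1) + 5*(-3) - 3/(-1))) + 3))² = 4668 - (5 + ((9 + (5 - 1 - 15 - 3*(-1))) + 3))² = 4668 - (5 + ((9 + (5 - 1 - 15 + 3)) + 3))² = 4668 - (5 + ((9 - 8) + 3))² = 4668 - (5 + (1 + 3))² = 4668 - (5 + 4)² = 4668 - 1*9² = 4668 - 1*81 = 4668 - 81 = 4587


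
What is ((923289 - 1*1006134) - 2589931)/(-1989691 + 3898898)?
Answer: -2672776/1909207 ≈ -1.3999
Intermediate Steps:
((923289 - 1*1006134) - 2589931)/(-1989691 + 3898898) = ((923289 - 1006134) - 2589931)/1909207 = (-82845 - 2589931)*(1/1909207) = -2672776*1/1909207 = -2672776/1909207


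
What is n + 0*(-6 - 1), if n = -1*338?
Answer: -338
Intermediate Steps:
n = -338
n + 0*(-6 - 1) = -338 + 0*(-6 - 1) = -338 + 0*(-7) = -338 + 0 = -338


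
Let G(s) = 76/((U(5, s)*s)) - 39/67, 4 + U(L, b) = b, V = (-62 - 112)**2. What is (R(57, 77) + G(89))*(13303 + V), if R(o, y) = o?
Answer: 1246393914568/506855 ≈ 2.4591e+6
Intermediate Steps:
V = 30276 (V = (-174)**2 = 30276)
U(L, b) = -4 + b
G(s) = -39/67 + 76/(s*(-4 + s)) (G(s) = 76/(((-4 + s)*s)) - 39/67 = 76/((s*(-4 + s))) - 39*1/67 = 76*(1/(s*(-4 + s))) - 39/67 = 76/(s*(-4 + s)) - 39/67 = -39/67 + 76/(s*(-4 + s)))
(R(57, 77) + G(89))*(13303 + V) = (57 + (1/67)*(5092 - 39*89*(-4 + 89))/(89*(-4 + 89)))*(13303 + 30276) = (57 + (1/67)*(1/89)*(5092 - 39*89*85)/85)*43579 = (57 + (1/67)*(1/89)*(1/85)*(5092 - 295035))*43579 = (57 + (1/67)*(1/89)*(1/85)*(-289943))*43579 = (57 - 289943/506855)*43579 = (28600792/506855)*43579 = 1246393914568/506855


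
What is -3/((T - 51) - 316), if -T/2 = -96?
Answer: 3/175 ≈ 0.017143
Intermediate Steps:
T = 192 (T = -2*(-96) = 192)
-3/((T - 51) - 316) = -3/((192 - 51) - 316) = -3/(141 - 316) = -3/(-175) = -1/175*(-3) = 3/175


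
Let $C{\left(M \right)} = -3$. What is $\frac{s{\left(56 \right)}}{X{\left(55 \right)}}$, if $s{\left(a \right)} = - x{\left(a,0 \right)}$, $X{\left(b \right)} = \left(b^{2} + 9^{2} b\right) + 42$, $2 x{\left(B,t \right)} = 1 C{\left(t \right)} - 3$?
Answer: $\frac{3}{7522} \approx 0.00039883$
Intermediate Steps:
$x{\left(B,t \right)} = -3$ ($x{\left(B,t \right)} = \frac{1 \left(-3\right) - 3}{2} = \frac{-3 - 3}{2} = \frac{1}{2} \left(-6\right) = -3$)
$X{\left(b \right)} = 42 + b^{2} + 81 b$ ($X{\left(b \right)} = \left(b^{2} + 81 b\right) + 42 = 42 + b^{2} + 81 b$)
$s{\left(a \right)} = 3$ ($s{\left(a \right)} = \left(-1\right) \left(-3\right) = 3$)
$\frac{s{\left(56 \right)}}{X{\left(55 \right)}} = \frac{3}{42 + 55^{2} + 81 \cdot 55} = \frac{3}{42 + 3025 + 4455} = \frac{3}{7522}$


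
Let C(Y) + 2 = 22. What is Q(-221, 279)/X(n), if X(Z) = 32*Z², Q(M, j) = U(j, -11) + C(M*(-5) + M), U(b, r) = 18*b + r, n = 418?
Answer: 5031/5591168 ≈ 0.00089981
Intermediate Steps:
U(b, r) = r + 18*b
C(Y) = 20 (C(Y) = -2 + 22 = 20)
Q(M, j) = 9 + 18*j (Q(M, j) = (-11 + 18*j) + 20 = 9 + 18*j)
Q(-221, 279)/X(n) = (9 + 18*279)/((32*418²)) = (9 + 5022)/((32*174724)) = 5031/5591168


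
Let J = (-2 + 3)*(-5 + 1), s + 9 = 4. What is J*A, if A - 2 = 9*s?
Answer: 172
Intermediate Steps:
s = -5 (s = -9 + 4 = -5)
J = -4 (J = 1*(-4) = -4)
A = -43 (A = 2 + 9*(-5) = 2 - 45 = -43)
J*A = -4*(-43) = 172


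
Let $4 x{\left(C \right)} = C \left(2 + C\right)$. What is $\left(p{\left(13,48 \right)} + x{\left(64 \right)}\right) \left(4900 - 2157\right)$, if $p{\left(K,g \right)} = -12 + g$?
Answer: $2995356$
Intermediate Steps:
$x{\left(C \right)} = \frac{C \left(2 + C\right)}{4}$
$\left(p{\left(13,48 \right)} + x{\left(64 \right)}\right) \left(4900 - 2157\right) = \left(\left(-12 + 48\right) + \frac{1}{4} \cdot 64 \left(2 + 64\right)\right) \left(4900 - 2157\right) = \left(36 + \frac{1}{4} \cdot 64 \cdot 66\right) 2743 = \left(36 + 1056\right) 2743 = 1092 \cdot 2743 = 2995356$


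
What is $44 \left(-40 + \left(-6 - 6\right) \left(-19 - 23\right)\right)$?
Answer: $20416$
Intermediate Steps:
$44 \left(-40 + \left(-6 - 6\right) \left(-19 - 23\right)\right) = 44 \left(-40 - -504\right) = 44 \left(-40 + 504\right) = 44 \cdot 464 = 20416$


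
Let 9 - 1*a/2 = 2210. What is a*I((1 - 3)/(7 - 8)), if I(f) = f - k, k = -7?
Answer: -39618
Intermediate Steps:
a = -4402 (a = 18 - 2*2210 = 18 - 4420 = -4402)
I(f) = 7 + f (I(f) = f - 1*(-7) = f + 7 = 7 + f)
a*I((1 - 3)/(7 - 8)) = -4402*(7 + (1 - 3)/(7 - 8)) = -4402*(7 - 2/(-1)) = -4402*(7 - 2*(-1)) = -4402*(7 + 2) = -4402*9 = -39618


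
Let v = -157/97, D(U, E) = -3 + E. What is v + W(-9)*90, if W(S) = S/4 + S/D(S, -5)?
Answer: -39913/388 ≈ -102.87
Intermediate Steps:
v = -157/97 (v = -157*1/97 = -157/97 ≈ -1.6186)
W(S) = S/8 (W(S) = S/4 + S/(-3 - 5) = S*(¼) + S/(-8) = S/4 + S*(-⅛) = S/4 - S/8 = S/8)
v + W(-9)*90 = -157/97 + ((⅛)*(-9))*90 = -157/97 - 9/8*90 = -157/97 - 405/4 = -39913/388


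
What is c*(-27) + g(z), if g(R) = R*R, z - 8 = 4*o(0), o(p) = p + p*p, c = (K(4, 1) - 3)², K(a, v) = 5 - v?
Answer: 37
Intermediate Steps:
c = 1 (c = ((5 - 1*1) - 3)² = ((5 - 1) - 3)² = (4 - 3)² = 1² = 1)
o(p) = p + p²
z = 8 (z = 8 + 4*(0*(1 + 0)) = 8 + 4*(0*1) = 8 + 4*0 = 8 + 0 = 8)
g(R) = R²
c*(-27) + g(z) = 1*(-27) + 8² = -27 + 64 = 37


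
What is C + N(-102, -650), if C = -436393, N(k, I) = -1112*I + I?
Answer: 285757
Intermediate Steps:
N(k, I) = -1111*I
C + N(-102, -650) = -436393 - 1111*(-650) = -436393 + 722150 = 285757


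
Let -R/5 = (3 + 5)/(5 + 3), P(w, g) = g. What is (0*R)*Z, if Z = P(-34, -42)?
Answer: 0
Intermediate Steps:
R = -5 (R = -5*(3 + 5)/(5 + 3) = -40/8 = -5*1 = -5)
Z = -42
(0*R)*Z = (0*(-5))*(-42) = 0*(-42) = 0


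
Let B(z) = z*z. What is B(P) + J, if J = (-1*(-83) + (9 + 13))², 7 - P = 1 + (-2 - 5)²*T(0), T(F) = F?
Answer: 11061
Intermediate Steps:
P = 6 (P = 7 - (1 + (-2 - 5)²*0) = 7 - (1 + (-7)²*0) = 7 - (1 + 49*0) = 7 - (1 + 0) = 7 - 1*1 = 7 - 1 = 6)
B(z) = z²
J = 11025 (J = (83 + 22)² = 105² = 11025)
B(P) + J = 6² + 11025 = 36 + 11025 = 11061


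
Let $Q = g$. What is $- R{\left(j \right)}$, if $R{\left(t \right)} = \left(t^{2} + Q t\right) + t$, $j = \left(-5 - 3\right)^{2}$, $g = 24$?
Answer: $-5696$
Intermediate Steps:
$Q = 24$
$j = 64$ ($j = \left(-8\right)^{2} = 64$)
$R{\left(t \right)} = t^{2} + 25 t$ ($R{\left(t \right)} = \left(t^{2} + 24 t\right) + t = t^{2} + 25 t$)
$- R{\left(j \right)} = - 64 \left(25 + 64\right) = - 64 \cdot 89 = \left(-1\right) 5696 = -5696$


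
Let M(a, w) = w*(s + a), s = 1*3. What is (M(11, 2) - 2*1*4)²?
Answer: 400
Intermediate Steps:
s = 3
M(a, w) = w*(3 + a)
(M(11, 2) - 2*1*4)² = (2*(3 + 11) - 2*1*4)² = (2*14 - 2*4)² = (28 - 8)² = 20² = 400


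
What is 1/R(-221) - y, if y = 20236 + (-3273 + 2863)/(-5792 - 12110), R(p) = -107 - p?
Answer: -20649112123/1020414 ≈ -20236.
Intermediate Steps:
y = 181132641/8951 (y = 20236 - 410/(-17902) = 20236 - 410*(-1/17902) = 20236 + 205/8951 = 181132641/8951 ≈ 20236.)
1/R(-221) - y = 1/(-107 - 1*(-221)) - 1*181132641/8951 = 1/(-107 + 221) - 181132641/8951 = 1/114 - 181132641/8951 = -20649112123/1020414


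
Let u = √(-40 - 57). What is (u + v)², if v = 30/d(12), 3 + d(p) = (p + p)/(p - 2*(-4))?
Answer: 1627/9 - 100*I*√97/3 ≈ 180.78 - 328.3*I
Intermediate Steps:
d(p) = -3 + 2*p/(8 + p) (d(p) = -3 + (p + p)/(p - 2*(-4)) = -3 + (2*p)/(p + 8) = -3 + (2*p)/(8 + p) = -3 + 2*p/(8 + p))
u = I*√97 (u = √(-97) = I*√97 ≈ 9.8489*I)
v = -50/3 (v = 30/(((-24 - 1*12)/(8 + 12))) = 30/(((-24 - 12)/20)) = 30/(((1/20)*(-36))) = 30/(-9/5) = 30*(-5/9) = -50/3 ≈ -16.667)
(u + v)² = (I*√97 - 50/3)² = (-50/3 + I*√97)²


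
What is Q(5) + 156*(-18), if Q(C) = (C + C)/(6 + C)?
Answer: -30878/11 ≈ -2807.1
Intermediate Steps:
Q(C) = 2*C/(6 + C) (Q(C) = (2*C)/(6 + C) = 2*C/(6 + C))
Q(5) + 156*(-18) = 2*5/(6 + 5) + 156*(-18) = 2*5/11 - 2808 = 2*5*(1/11) - 2808 = 10/11 - 2808 = -30878/11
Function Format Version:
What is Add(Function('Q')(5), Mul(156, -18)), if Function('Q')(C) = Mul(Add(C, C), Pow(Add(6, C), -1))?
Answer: Rational(-30878, 11) ≈ -2807.1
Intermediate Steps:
Function('Q')(C) = Mul(2, C, Pow(Add(6, C), -1)) (Function('Q')(C) = Mul(Mul(2, C), Pow(Add(6, C), -1)) = Mul(2, C, Pow(Add(6, C), -1)))
Add(Function('Q')(5), Mul(156, -18)) = Add(Mul(2, 5, Pow(Add(6, 5), -1)), Mul(156, -18)) = Add(Mul(2, 5, Pow(11, -1)), -2808) = Add(Mul(2, 5, Rational(1, 11)), -2808) = Add(Rational(10, 11), -2808) = Rational(-30878, 11)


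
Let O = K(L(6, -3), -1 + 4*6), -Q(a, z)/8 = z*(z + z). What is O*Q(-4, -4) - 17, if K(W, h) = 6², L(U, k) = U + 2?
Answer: -9233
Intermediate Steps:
L(U, k) = 2 + U
Q(a, z) = -16*z² (Q(a, z) = -8*z*(z + z) = -8*z*2*z = -16*z²)
K(W, h) = 36
O = 36
O*Q(-4, -4) - 17 = 36*(-16*(-4)²) - 17 = 36*(-16*16) - 17 = 36*(-256) - 17 = -9216 - 17 = -9233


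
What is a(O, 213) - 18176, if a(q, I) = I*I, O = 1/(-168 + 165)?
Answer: 27193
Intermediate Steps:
O = -⅓ (O = 1/(-3) = -⅓ ≈ -0.33333)
a(q, I) = I²
a(O, 213) - 18176 = 213² - 18176 = 45369 - 18176 = 27193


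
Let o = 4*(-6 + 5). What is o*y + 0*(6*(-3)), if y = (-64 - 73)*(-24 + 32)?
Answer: 4384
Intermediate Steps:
o = -4 (o = 4*(-1) = -4)
y = -1096 (y = -137*8 = -1096)
o*y + 0*(6*(-3)) = -4*(-1096) + 0*(6*(-3)) = 4384 + 0*(-18) = 4384 + 0 = 4384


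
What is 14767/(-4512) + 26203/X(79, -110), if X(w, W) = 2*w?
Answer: 57947375/356448 ≈ 162.57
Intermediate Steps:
14767/(-4512) + 26203/X(79, -110) = 14767/(-4512) + 26203/((2*79)) = 14767*(-1/4512) + 26203/158 = -14767/4512 + 26203*(1/158) = -14767/4512 + 26203/158 = 57947375/356448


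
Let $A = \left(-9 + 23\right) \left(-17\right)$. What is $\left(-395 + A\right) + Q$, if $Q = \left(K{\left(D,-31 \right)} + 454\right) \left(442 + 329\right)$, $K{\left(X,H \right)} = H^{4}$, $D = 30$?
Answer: $712384092$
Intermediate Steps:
$A = -238$ ($A = 14 \left(-17\right) = -238$)
$Q = 712384725$ ($Q = \left(\left(-31\right)^{4} + 454\right) \left(442 + 329\right) = \left(923521 + 454\right) 771 = 923975 \cdot 771 = 712384725$)
$\left(-395 + A\right) + Q = \left(-395 - 238\right) + 712384725 = -633 + 712384725 = 712384092$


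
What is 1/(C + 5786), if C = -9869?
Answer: -1/4083 ≈ -0.00024492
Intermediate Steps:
1/(C + 5786) = 1/(-9869 + 5786) = 1/(-4083) = -1/4083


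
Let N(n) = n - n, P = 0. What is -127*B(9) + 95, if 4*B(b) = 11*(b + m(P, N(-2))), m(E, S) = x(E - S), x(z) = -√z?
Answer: -12193/4 ≈ -3048.3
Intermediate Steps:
N(n) = 0
m(E, S) = -√(E - S)
B(b) = 11*b/4 (B(b) = (11*(b - √(0 - 1*0)))/4 = (11*(b - √(0 + 0)))/4 = (11*(b - √0))/4 = (11*(b - 1*0))/4 = (11*(b + 0))/4 = (11*b)/4 = 11*b/4)
-127*B(9) + 95 = -1397*9/4 + 95 = -127*99/4 + 95 = -12573/4 + 95 = -12193/4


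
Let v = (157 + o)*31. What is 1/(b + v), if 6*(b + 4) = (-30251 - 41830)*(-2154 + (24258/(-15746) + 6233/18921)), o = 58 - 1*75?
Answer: 49655011/1285864440012365 ≈ 3.8616e-8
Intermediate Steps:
o = -17 (o = 58 - 75 = -17)
b = 1285648937264625/49655011 (b = -4 + ((-30251 - 41830)*(-2154 + (24258/(-15746) + 6233/18921)))/6 = -4 + (-72081*(-2154 + (24258*(-1/15746) + 6233*(1/18921))))/6 = -4 + (-72081*(-2154 + (-12129/7873 + 6233/18921)))/6 = -4 + (-72081*(-2154 - 180420400/148965033))/6 = -4 + (-72081*(-321051101482/148965033))/6 = -4 + (⅙)*(7713894815308014/49655011) = -4 + 1285649135884669/49655011 = 1285648937264625/49655011 ≈ 2.5892e+7)
v = 4340 (v = (157 - 17)*31 = 140*31 = 4340)
1/(b + v) = 1/(1285648937264625/49655011 + 4340) = 1/(1285864440012365/49655011) = 49655011/1285864440012365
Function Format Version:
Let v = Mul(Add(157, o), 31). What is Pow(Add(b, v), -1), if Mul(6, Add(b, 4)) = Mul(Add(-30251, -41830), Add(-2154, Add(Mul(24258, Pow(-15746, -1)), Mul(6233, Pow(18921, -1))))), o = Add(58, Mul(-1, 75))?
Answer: Rational(49655011, 1285864440012365) ≈ 3.8616e-8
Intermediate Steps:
o = -17 (o = Add(58, -75) = -17)
b = Rational(1285648937264625, 49655011) (b = Add(-4, Mul(Rational(1, 6), Mul(Add(-30251, -41830), Add(-2154, Add(Mul(24258, Pow(-15746, -1)), Mul(6233, Pow(18921, -1))))))) = Add(-4, Mul(Rational(1, 6), Mul(-72081, Add(-2154, Add(Mul(24258, Rational(-1, 15746)), Mul(6233, Rational(1, 18921))))))) = Add(-4, Mul(Rational(1, 6), Mul(-72081, Add(-2154, Add(Rational(-12129, 7873), Rational(6233, 18921)))))) = Add(-4, Mul(Rational(1, 6), Mul(-72081, Add(-2154, Rational(-180420400, 148965033))))) = Add(-4, Mul(Rational(1, 6), Mul(-72081, Rational(-321051101482, 148965033)))) = Add(-4, Mul(Rational(1, 6), Rational(7713894815308014, 49655011))) = Add(-4, Rational(1285649135884669, 49655011)) = Rational(1285648937264625, 49655011) ≈ 2.5892e+7)
v = 4340 (v = Mul(Add(157, -17), 31) = Mul(140, 31) = 4340)
Pow(Add(b, v), -1) = Pow(Add(Rational(1285648937264625, 49655011), 4340), -1) = Pow(Rational(1285864440012365, 49655011), -1) = Rational(49655011, 1285864440012365)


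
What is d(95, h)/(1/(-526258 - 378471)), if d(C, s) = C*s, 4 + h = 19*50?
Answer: -81307995230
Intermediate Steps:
h = 946 (h = -4 + 19*50 = -4 + 950 = 946)
d(95, h)/(1/(-526258 - 378471)) = (95*946)/(1/(-526258 - 378471)) = 89870/(1/(-904729)) = 89870/(-1/904729) = 89870*(-904729) = -81307995230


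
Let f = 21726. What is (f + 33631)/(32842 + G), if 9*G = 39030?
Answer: 166071/111536 ≈ 1.4889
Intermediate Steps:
G = 13010/3 (G = (⅑)*39030 = 13010/3 ≈ 4336.7)
(f + 33631)/(32842 + G) = (21726 + 33631)/(32842 + 13010/3) = 55357/(111536/3) = 55357*(3/111536) = 166071/111536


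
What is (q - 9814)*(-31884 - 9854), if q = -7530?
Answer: 723903872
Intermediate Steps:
(q - 9814)*(-31884 - 9854) = (-7530 - 9814)*(-31884 - 9854) = -17344*(-41738) = 723903872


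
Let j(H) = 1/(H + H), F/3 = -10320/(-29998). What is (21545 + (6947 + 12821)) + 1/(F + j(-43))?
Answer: 54380806867/1316281 ≈ 41314.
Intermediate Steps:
F = 15480/14999 (F = 3*(-10320/(-29998)) = 3*(-10320*(-1/29998)) = 3*(5160/14999) = 15480/14999 ≈ 1.0321)
j(H) = 1/(2*H)
(21545 + (6947 + 12821)) + 1/(F + j(-43)) = (21545 + (6947 + 12821)) + 1/(15480/14999 + (½)/(-43)) = (21545 + 19768) + 1/(15480/14999 + (½)*(-1/43)) = 41313 + 1/(15480/14999 - 1/86) = 41313 + 1/(1316281/1289914) = 41313 + 1289914/1316281 = 54380806867/1316281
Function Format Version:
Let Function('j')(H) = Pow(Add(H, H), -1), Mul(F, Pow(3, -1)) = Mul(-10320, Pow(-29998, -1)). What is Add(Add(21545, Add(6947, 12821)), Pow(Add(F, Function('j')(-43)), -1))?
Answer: Rational(54380806867, 1316281) ≈ 41314.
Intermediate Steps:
F = Rational(15480, 14999) (F = Mul(3, Mul(-10320, Pow(-29998, -1))) = Mul(3, Mul(-10320, Rational(-1, 29998))) = Mul(3, Rational(5160, 14999)) = Rational(15480, 14999) ≈ 1.0321)
Function('j')(H) = Mul(Rational(1, 2), Pow(H, -1)) (Function('j')(H) = Pow(Mul(2, H), -1) = Mul(Rational(1, 2), Pow(H, -1)))
Add(Add(21545, Add(6947, 12821)), Pow(Add(F, Function('j')(-43)), -1)) = Add(Add(21545, Add(6947, 12821)), Pow(Add(Rational(15480, 14999), Mul(Rational(1, 2), Pow(-43, -1))), -1)) = Add(Add(21545, 19768), Pow(Add(Rational(15480, 14999), Mul(Rational(1, 2), Rational(-1, 43))), -1)) = Add(41313, Pow(Add(Rational(15480, 14999), Rational(-1, 86)), -1)) = Add(41313, Pow(Rational(1316281, 1289914), -1)) = Add(41313, Rational(1289914, 1316281)) = Rational(54380806867, 1316281)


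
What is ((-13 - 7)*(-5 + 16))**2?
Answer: 48400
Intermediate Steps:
((-13 - 7)*(-5 + 16))**2 = (-20*11)**2 = (-220)**2 = 48400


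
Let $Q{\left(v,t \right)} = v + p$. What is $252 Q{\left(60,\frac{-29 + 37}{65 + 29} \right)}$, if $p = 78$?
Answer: $34776$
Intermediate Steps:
$Q{\left(v,t \right)} = 78 + v$ ($Q{\left(v,t \right)} = v + 78 = 78 + v$)
$252 Q{\left(60,\frac{-29 + 37}{65 + 29} \right)} = 252 \left(78 + 60\right) = 252 \cdot 138 = 34776$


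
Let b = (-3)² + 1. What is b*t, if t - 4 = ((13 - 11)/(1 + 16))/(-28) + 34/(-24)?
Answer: 18415/714 ≈ 25.791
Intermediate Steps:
t = 3683/1428 (t = 4 + (((13 - 11)/(1 + 16))/(-28) + 34/(-24)) = 4 + ((2/17)*(-1/28) + 34*(-1/24)) = 4 + ((2*(1/17))*(-1/28) - 17/12) = 4 + ((2/17)*(-1/28) - 17/12) = 4 + (-1/238 - 17/12) = 4 - 2029/1428 = 3683/1428 ≈ 2.5791)
b = 10 (b = 9 + 1 = 10)
b*t = 10*(3683/1428) = 18415/714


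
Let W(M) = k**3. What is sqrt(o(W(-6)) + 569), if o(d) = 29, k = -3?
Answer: sqrt(598) ≈ 24.454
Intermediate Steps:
W(M) = -27 (W(M) = (-3)**3 = -27)
sqrt(o(W(-6)) + 569) = sqrt(29 + 569) = sqrt(598)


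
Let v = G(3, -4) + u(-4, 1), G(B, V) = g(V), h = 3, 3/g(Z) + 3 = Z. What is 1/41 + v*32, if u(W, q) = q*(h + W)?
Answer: -13113/287 ≈ -45.690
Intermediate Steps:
g(Z) = 3/(-3 + Z)
G(B, V) = 3/(-3 + V)
u(W, q) = q*(3 + W)
v = -10/7 (v = 3/(-3 - 4) + 1*(3 - 4) = 3/(-7) + 1*(-1) = 3*(-1/7) - 1 = -3/7 - 1 = -10/7 ≈ -1.4286)
1/41 + v*32 = 1/41 - 10/7*32 = 1/41 - 320/7 = -13113/287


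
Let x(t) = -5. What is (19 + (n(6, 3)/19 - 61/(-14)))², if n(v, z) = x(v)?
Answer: 37736449/70756 ≈ 533.33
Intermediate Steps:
n(v, z) = -5
(19 + (n(6, 3)/19 - 61/(-14)))² = (19 + (-5/19 - 61/(-14)))² = (19 + (-5*1/19 - 61*(-1/14)))² = (19 + (-5/19 + 61/14))² = (19 + 1089/266)² = (6143/266)² = 37736449/70756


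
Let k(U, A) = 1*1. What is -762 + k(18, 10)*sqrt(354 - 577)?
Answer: -762 + I*sqrt(223) ≈ -762.0 + 14.933*I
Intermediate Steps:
k(U, A) = 1
-762 + k(18, 10)*sqrt(354 - 577) = -762 + 1*sqrt(354 - 577) = -762 + 1*sqrt(-223) = -762 + 1*(I*sqrt(223)) = -762 + I*sqrt(223)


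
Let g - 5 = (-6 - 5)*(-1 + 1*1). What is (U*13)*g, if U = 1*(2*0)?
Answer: 0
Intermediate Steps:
U = 0 (U = 1*0 = 0)
g = 5 (g = 5 + (-6 - 5)*(-1 + 1*1) = 5 - 11*(-1 + 1) = 5 - 11*0 = 5 + 0 = 5)
(U*13)*g = (0*13)*5 = 0*5 = 0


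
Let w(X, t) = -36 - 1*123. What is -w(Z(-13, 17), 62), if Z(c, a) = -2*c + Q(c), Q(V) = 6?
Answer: 159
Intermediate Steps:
Z(c, a) = 6 - 2*c (Z(c, a) = -2*c + 6 = 6 - 2*c)
w(X, t) = -159 (w(X, t) = -36 - 123 = -159)
-w(Z(-13, 17), 62) = -1*(-159) = 159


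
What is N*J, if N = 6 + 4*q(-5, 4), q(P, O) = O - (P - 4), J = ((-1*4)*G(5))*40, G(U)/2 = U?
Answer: -92800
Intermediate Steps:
G(U) = 2*U
J = -1600 (J = ((-1*4)*(2*5))*40 = -4*10*40 = -40*40 = -1600)
q(P, O) = 4 + O - P (q(P, O) = O - (-4 + P) = O + (4 - P) = 4 + O - P)
N = 58 (N = 6 + 4*(4 + 4 - 1*(-5)) = 6 + 4*(4 + 4 + 5) = 6 + 4*13 = 6 + 52 = 58)
N*J = 58*(-1600) = -92800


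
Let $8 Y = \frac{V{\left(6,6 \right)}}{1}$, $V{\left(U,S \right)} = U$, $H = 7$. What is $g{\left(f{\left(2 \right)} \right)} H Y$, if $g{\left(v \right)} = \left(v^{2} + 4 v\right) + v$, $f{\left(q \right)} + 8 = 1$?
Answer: $\frac{147}{2} \approx 73.5$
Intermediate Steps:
$f{\left(q \right)} = -7$ ($f{\left(q \right)} = -8 + 1 = -7$)
$g{\left(v \right)} = v^{2} + 5 v$
$Y = \frac{3}{4}$ ($Y = \frac{6 \cdot 1^{-1}}{8} = \frac{6 \cdot 1}{8} = \frac{1}{8} \cdot 6 = \frac{3}{4} \approx 0.75$)
$g{\left(f{\left(2 \right)} \right)} H Y = - 7 \left(5 - 7\right) 7 \cdot \frac{3}{4} = \left(-7\right) \left(-2\right) 7 \cdot \frac{3}{4} = 14 \cdot 7 \cdot \frac{3}{4} = 98 \cdot \frac{3}{4} = \frac{147}{2}$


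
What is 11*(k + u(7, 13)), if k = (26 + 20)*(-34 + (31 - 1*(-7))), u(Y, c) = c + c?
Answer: 2310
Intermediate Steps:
u(Y, c) = 2*c
k = 184 (k = 46*(-34 + (31 + 7)) = 46*(-34 + 38) = 46*4 = 184)
11*(k + u(7, 13)) = 11*(184 + 2*13) = 11*(184 + 26) = 11*210 = 2310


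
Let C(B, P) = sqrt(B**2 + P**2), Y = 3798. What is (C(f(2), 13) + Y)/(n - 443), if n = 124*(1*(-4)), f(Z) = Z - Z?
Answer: -3811/939 ≈ -4.0586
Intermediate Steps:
f(Z) = 0
n = -496 (n = 124*(-4) = -496)
(C(f(2), 13) + Y)/(n - 443) = (sqrt(0**2 + 13**2) + 3798)/(-496 - 443) = (sqrt(0 + 169) + 3798)/(-939) = (sqrt(169) + 3798)*(-1/939) = (13 + 3798)*(-1/939) = 3811*(-1/939) = -3811/939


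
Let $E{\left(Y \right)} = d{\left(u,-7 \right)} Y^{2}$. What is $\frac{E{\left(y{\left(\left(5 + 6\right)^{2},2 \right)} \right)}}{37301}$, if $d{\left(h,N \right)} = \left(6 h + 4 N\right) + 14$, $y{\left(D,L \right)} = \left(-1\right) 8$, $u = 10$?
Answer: $\frac{2944}{37301} \approx 0.078925$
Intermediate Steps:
$y{\left(D,L \right)} = -8$
$d{\left(h,N \right)} = 14 + 4 N + 6 h$ ($d{\left(h,N \right)} = \left(4 N + 6 h\right) + 14 = 14 + 4 N + 6 h$)
$E{\left(Y \right)} = 46 Y^{2}$ ($E{\left(Y \right)} = \left(14 + 4 \left(-7\right) + 6 \cdot 10\right) Y^{2} = \left(14 - 28 + 60\right) Y^{2} = 46 Y^{2}$)
$\frac{E{\left(y{\left(\left(5 + 6\right)^{2},2 \right)} \right)}}{37301} = \frac{46 \left(-8\right)^{2}}{37301} = 46 \cdot 64 \cdot \frac{1}{37301} = 2944 \cdot \frac{1}{37301} = \frac{2944}{37301}$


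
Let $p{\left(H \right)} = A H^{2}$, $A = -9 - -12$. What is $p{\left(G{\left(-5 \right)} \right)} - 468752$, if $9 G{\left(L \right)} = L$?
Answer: $- \frac{12656279}{27} \approx -4.6875 \cdot 10^{5}$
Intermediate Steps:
$G{\left(L \right)} = \frac{L}{9}$
$A = 3$ ($A = -9 + 12 = 3$)
$p{\left(H \right)} = 3 H^{2}$
$p{\left(G{\left(-5 \right)} \right)} - 468752 = 3 \left(\frac{1}{9} \left(-5\right)\right)^{2} - 468752 = 3 \left(- \frac{5}{9}\right)^{2} - 468752 = 3 \cdot \frac{25}{81} - 468752 = \frac{25}{27} - 468752 = - \frac{12656279}{27}$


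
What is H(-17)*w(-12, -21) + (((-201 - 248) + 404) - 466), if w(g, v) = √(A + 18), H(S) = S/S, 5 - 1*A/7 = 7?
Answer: -509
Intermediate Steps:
A = -14 (A = 35 - 7*7 = 35 - 49 = -14)
H(S) = 1
w(g, v) = 2 (w(g, v) = √(-14 + 18) = √4 = 2)
H(-17)*w(-12, -21) + (((-201 - 248) + 404) - 466) = 1*2 + (((-201 - 248) + 404) - 466) = 2 + ((-449 + 404) - 466) = 2 + (-45 - 466) = 2 - 511 = -509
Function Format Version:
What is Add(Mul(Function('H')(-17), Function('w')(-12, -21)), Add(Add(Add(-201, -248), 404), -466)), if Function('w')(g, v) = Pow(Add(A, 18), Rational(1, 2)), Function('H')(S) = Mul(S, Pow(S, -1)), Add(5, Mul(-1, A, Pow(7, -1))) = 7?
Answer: -509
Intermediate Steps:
A = -14 (A = Add(35, Mul(-7, 7)) = Add(35, -49) = -14)
Function('H')(S) = 1
Function('w')(g, v) = 2 (Function('w')(g, v) = Pow(Add(-14, 18), Rational(1, 2)) = Pow(4, Rational(1, 2)) = 2)
Add(Mul(Function('H')(-17), Function('w')(-12, -21)), Add(Add(Add(-201, -248), 404), -466)) = Add(Mul(1, 2), Add(Add(Add(-201, -248), 404), -466)) = Add(2, Add(Add(-449, 404), -466)) = Add(2, Add(-45, -466)) = Add(2, -511) = -509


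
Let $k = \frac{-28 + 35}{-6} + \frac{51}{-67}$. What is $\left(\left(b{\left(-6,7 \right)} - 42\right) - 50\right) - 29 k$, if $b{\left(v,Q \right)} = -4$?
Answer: $- \frac{16117}{402} \approx -40.092$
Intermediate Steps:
$k = - \frac{775}{402}$ ($k = 7 \left(- \frac{1}{6}\right) + 51 \left(- \frac{1}{67}\right) = - \frac{7}{6} - \frac{51}{67} = - \frac{775}{402} \approx -1.9279$)
$\left(\left(b{\left(-6,7 \right)} - 42\right) - 50\right) - 29 k = \left(\left(-4 - 42\right) - 50\right) - - \frac{22475}{402} = \left(-46 - 50\right) + \frac{22475}{402} = -96 + \frac{22475}{402} = - \frac{16117}{402}$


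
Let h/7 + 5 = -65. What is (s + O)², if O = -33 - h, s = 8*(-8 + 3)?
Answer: 173889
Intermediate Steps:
h = -490 (h = -35 + 7*(-65) = -35 - 455 = -490)
s = -40 (s = 8*(-5) = -40)
O = 457 (O = -33 - 1*(-490) = -33 + 490 = 457)
(s + O)² = (-40 + 457)² = 417² = 173889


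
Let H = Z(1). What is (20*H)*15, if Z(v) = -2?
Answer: -600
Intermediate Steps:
H = -2
(20*H)*15 = (20*(-2))*15 = -40*15 = -600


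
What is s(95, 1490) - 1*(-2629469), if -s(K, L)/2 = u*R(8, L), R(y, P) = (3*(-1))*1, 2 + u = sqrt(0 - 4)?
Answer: 2629457 + 12*I ≈ 2.6295e+6 + 12.0*I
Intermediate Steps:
u = -2 + 2*I (u = -2 + sqrt(0 - 4) = -2 + sqrt(-4) = -2 + 2*I ≈ -2.0 + 2.0*I)
R(y, P) = -3 (R(y, P) = -3*1 = -3)
s(K, L) = -12 + 12*I (s(K, L) = -2*(-2 + 2*I)*(-3) = -2*(6 - 6*I) = -12 + 12*I)
s(95, 1490) - 1*(-2629469) = (-12 + 12*I) - 1*(-2629469) = (-12 + 12*I) + 2629469 = 2629457 + 12*I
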